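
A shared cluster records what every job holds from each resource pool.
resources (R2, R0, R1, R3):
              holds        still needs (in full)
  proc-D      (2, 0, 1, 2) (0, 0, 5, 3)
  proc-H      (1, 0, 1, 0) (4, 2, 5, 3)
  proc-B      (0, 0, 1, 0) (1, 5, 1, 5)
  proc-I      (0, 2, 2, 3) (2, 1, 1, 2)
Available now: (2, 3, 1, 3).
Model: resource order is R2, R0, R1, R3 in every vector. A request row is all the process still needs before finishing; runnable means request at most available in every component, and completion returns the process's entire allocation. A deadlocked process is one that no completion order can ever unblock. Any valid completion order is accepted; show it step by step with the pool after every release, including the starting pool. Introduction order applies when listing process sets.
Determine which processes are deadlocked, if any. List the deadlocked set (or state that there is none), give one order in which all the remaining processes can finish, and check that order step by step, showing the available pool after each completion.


Deadlocked: proc-D and proc-H.
Key observation: even finishing proc-I, proc-B leaves just (2, 5, 4, 6) free — too little R1 for any of the remaining processes.
A valid finishing order for the others: proc-I, proc-B. Walking it through:
  pool = (2, 3, 1, 3)
  proc-I needs (2, 1, 1, 2) <= (2, 3, 1, 3) -> finishes; pool += (0, 2, 2, 3) = (2, 5, 3, 6)
  proc-B needs (1, 5, 1, 5) <= (2, 5, 3, 6) -> finishes; pool += (0, 0, 1, 0) = (2, 5, 4, 6)
The blocked processes can never fit:
  proc-D still needs (0, 0, 5, 3) but only (2, 5, 4, 6) is free — short on R1
  proc-H still needs (4, 2, 5, 3) but only (2, 5, 4, 6) is free — short on R2 and R1


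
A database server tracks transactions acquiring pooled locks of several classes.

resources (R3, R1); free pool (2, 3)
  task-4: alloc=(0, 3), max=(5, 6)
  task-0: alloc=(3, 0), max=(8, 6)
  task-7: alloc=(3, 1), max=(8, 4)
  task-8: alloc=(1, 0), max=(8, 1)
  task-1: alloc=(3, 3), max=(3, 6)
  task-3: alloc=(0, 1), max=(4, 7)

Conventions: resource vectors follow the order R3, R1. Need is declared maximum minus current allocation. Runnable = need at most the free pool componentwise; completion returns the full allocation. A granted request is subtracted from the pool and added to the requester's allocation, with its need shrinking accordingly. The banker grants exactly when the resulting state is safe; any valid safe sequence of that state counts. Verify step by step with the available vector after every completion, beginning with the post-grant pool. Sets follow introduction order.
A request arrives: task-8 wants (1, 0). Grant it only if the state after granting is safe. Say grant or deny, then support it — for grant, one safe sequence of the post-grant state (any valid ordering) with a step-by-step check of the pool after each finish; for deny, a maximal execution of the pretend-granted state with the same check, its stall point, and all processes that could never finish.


DENY. Granting would leave the state unsafe.
Key observation: no order helps: past task-1, task-3, the free pool tops out at (4, 7), below what each blocked process needs in R3.
Pretend the grant happened; the run task-1, task-3 goes as far as possible. Walking it through:
  pool = (1, 3)
  run task-1 (needs (0, 3), free (1, 3)); after release of (3, 3) the pool is (4, 6)
  run task-3 (needs (4, 6), free (4, 6)); after release of (0, 1) the pool is (4, 7)
  task-4 still needs (5, 3) but only (4, 7) is free — short on R3
  task-0 still needs (5, 6) but only (4, 7) is free — short on R3
  task-7 still needs (5, 3) but only (4, 7) is free — short on R3
  task-8 still needs (6, 1) but only (4, 7) is free — short on R3
Processes that could never finish after the grant: task-4, task-0, task-7 and task-8.


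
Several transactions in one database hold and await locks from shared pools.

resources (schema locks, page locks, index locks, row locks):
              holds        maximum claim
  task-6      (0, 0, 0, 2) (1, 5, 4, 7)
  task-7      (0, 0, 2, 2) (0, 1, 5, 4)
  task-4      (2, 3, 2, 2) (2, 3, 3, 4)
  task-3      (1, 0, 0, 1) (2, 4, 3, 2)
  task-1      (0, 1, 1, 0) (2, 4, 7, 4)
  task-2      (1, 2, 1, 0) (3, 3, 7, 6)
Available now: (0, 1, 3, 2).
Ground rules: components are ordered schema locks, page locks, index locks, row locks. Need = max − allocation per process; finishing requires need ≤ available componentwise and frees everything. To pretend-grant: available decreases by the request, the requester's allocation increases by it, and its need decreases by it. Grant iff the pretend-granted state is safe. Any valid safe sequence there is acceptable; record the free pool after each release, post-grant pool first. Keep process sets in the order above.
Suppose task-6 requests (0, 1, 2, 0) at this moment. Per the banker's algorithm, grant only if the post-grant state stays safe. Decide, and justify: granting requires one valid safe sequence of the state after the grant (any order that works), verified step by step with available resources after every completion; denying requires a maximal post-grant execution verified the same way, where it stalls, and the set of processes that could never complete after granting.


DENY: after the grant no complete ordering would exist.
Key observation: after task-4, task-7 the pool peaks at (2, 3, 5, 6), and each blocked process is short somewhere: task-6 on page locks; task-3 on page locks; task-1 on index locks; task-2 on index locks.
On the post-grant state, task-4, task-7 is a maximal run — nothing extends it. Check, step by step:
  pool = (0, 0, 1, 2)
  task-4: need (0, 0, 1, 2) fits (0, 0, 1, 2); releases (2, 3, 2, 2), pool now (2, 3, 3, 4)
  task-7: need (0, 1, 3, 2) fits (2, 3, 3, 4); releases (0, 0, 2, 2), pool now (2, 3, 5, 6)
  blocked: task-6 wants (1, 4, 2, 5), pool (2, 3, 5, 6) — not enough page locks
  blocked: task-3 wants (1, 4, 3, 1), pool (2, 3, 5, 6) — not enough page locks
  blocked: task-1 wants (2, 3, 6, 4), pool (2, 3, 5, 6) — not enough index locks
  blocked: task-2 wants (2, 1, 6, 6), pool (2, 3, 5, 6) — not enough index locks
Post-grant, the permanently blocked set is task-6, task-3, task-1 and task-2.


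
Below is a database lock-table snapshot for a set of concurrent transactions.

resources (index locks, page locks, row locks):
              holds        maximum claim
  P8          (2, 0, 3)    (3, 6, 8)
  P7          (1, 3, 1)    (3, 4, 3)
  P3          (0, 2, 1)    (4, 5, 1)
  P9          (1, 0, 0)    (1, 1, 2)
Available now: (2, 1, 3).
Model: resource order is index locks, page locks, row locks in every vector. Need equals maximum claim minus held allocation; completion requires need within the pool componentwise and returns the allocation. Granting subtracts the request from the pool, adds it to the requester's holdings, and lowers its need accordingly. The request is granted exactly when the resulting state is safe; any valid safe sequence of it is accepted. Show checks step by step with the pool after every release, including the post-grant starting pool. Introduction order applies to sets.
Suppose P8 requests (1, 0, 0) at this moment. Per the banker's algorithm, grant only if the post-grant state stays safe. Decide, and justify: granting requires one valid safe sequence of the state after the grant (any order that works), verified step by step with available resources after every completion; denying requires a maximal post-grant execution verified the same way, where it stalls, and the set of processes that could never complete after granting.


DENY — the pretend-granted state is unsafe.
Key observation: after P9, P7 the pool peaks at (3, 4, 4), and each blocked process is short somewhere: P8 on page locks, row locks; P3 on index locks.
Pretend the grant happened; the run P9, P7 goes as far as possible. Step-by-step check:
  pool = (1, 1, 3)
  P9 needs (0, 1, 2) <= (1, 1, 3) -> finishes; pool += (1, 0, 0) = (2, 1, 3)
  P7 needs (2, 1, 2) <= (2, 1, 3) -> finishes; pool += (1, 3, 1) = (3, 4, 4)
  P8 still needs (0, 6, 5) but only (3, 4, 4) is free — short on page locks and row locks
  P3 still needs (4, 3, 0) but only (3, 4, 4) is free — short on index locks
Had the request been granted, P8 and P3 could never finish.


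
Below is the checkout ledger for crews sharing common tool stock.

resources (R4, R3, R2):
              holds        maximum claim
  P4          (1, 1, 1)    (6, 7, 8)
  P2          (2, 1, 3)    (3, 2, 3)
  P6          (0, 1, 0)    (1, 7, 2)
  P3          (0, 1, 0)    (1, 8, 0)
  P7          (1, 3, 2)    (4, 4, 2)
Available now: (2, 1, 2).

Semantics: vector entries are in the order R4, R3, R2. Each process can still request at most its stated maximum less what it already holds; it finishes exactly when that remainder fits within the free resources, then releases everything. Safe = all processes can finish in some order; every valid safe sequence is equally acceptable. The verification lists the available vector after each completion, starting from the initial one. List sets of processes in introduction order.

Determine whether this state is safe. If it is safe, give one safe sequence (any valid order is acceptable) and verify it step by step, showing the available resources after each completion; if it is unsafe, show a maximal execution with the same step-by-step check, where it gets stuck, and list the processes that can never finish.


UNSAFE.
Key observation: the pool after P2, P7 is (5, 5, 7); every surviving request exceeds it in R3, so progress ends there.
Going as far as possible: P2, P7; after that, nothing fits. Step-by-step check:
  pool = (2, 1, 2)
  P2 needs (1, 1, 0) <= (2, 1, 2) -> finishes; pool += (2, 1, 3) = (4, 2, 5)
  P7 needs (3, 1, 0) <= (4, 2, 5) -> finishes; pool += (1, 3, 2) = (5, 5, 7)
  blocked: P4 wants (5, 6, 7), pool (5, 5, 7) — not enough R3
  blocked: P6 wants (1, 6, 2), pool (5, 5, 7) — not enough R3
  blocked: P3 wants (1, 7, 0), pool (5, 5, 7) — not enough R3
Processes that can never finish: P4, P6 and P3.


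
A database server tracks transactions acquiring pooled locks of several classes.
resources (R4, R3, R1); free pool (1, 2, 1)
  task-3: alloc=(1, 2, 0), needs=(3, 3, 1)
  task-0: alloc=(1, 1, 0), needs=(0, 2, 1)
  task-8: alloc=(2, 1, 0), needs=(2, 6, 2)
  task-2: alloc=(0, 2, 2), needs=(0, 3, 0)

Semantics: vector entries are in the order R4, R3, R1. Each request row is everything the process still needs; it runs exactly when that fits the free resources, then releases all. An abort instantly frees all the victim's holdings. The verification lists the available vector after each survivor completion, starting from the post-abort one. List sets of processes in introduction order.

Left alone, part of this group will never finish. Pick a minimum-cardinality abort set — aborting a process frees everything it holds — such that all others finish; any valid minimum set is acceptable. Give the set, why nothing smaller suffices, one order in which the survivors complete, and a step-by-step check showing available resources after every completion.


The answer: abort task-3.
Key observation: the deadlocked task-8 becomes finishable only because task-3 released (1, 2, 0); it completes at step 2 below.
Minimality: the empty abort set fails — the state is deadlocked as it stands.
The survivors complete as task-2, task-8, task-0. Step-by-step check (starting from the post-abort pool):
  pool = (2, 4, 1)
  run task-2 (needs (0, 3, 0), free (2, 4, 1)); after release of (0, 2, 2) the pool is (2, 6, 3)
  run task-8 (needs (2, 6, 2), free (2, 6, 3)); after release of (2, 1, 0) the pool is (4, 7, 3)
  run task-0 (needs (0, 2, 1), free (4, 7, 3)); after release of (1, 1, 0) the pool is (5, 8, 3)


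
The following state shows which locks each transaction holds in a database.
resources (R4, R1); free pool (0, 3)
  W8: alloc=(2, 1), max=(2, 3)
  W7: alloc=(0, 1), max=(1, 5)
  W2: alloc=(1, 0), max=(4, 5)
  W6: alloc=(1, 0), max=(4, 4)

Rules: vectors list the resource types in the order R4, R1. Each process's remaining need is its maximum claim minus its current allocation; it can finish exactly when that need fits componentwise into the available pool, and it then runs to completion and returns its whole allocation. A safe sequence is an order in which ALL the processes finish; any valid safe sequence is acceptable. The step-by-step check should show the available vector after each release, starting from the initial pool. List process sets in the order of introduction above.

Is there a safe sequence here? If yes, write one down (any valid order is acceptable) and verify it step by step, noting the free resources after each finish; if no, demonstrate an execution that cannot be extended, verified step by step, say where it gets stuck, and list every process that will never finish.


UNSAFE — no complete ordering exists.
Key observation: after W8, W7 complete, (2, 5) is the best the pool ever gets, yet each leftover process wants more R4.
A maximal execution: W8, W7 — then nothing else fits. Verifying each step:
  pool = (0, 3)
  W8 needs (0, 2) <= (0, 3) -> finishes; pool += (2, 1) = (2, 4)
  W7 needs (1, 4) <= (2, 4) -> finishes; pool += (0, 1) = (2, 5)
  blocked: W2 wants (3, 5), pool (2, 5) — not enough R4
  blocked: W6 wants (3, 4), pool (2, 5) — not enough R4
Never able to finish: W2 and W6.


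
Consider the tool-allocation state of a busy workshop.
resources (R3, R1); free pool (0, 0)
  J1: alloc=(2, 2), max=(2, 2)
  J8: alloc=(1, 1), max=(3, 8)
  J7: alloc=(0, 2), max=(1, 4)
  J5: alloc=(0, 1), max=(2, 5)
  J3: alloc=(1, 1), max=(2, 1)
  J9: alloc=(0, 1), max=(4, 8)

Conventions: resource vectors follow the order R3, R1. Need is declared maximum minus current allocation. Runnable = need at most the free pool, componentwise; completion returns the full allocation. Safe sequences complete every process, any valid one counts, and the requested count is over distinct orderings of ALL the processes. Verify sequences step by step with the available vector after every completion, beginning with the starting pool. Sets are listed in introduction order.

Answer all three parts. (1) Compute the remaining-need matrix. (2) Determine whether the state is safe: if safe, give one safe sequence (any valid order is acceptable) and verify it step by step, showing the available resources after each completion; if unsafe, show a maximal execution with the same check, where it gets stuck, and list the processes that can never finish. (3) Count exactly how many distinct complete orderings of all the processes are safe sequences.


(1) Remaining need (order R3, R1):
  J1: (0, 0)
  J8: (2, 7)
  J7: (1, 2)
  J5: (2, 4)
  J3: (1, 0)
  J9: (4, 7)
(2) The state is UNSAFE.
Key observation: R1 is the bottleneck — with J1, J3, J7, J5 done the pool holds (3, 6), short of every remaining need.
The run J1, J3, J7, J5 cannot be extended any further. Walking it through:
  pool = (0, 0)
  run J1 (needs (0, 0), free (0, 0)); after release of (2, 2) the pool is (2, 2)
  run J3 (needs (1, 0), free (2, 2)); after release of (1, 1) the pool is (3, 3)
  run J7 (needs (1, 2), free (3, 3)); after release of (0, 2) the pool is (3, 5)
  run J5 (needs (2, 4), free (3, 5)); after release of (0, 1) the pool is (3, 6)
  J8 still needs (2, 7) but only (3, 6) is free — short on R1
  J9 still needs (4, 7) but only (3, 6) is free — short on R3 and R1
Permanently blocked: J8 and J9.
(3) Exactly 0 of the possible complete orderings are safe sequences.


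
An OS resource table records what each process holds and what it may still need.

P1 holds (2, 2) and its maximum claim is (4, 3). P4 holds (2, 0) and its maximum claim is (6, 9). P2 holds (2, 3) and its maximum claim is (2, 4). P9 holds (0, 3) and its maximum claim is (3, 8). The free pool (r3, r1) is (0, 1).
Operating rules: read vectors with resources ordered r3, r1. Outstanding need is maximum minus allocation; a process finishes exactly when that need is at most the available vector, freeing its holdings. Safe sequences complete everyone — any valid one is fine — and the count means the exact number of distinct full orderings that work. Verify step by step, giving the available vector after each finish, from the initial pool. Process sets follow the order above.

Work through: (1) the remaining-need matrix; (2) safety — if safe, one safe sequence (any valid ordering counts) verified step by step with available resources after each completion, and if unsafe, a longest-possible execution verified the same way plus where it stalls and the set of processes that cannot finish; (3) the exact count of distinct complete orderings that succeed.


(1) Outstanding need per process (order r3, r1):
  P1: (2, 1)
  P4: (4, 9)
  P2: (0, 1)
  P9: (3, 5)
(2) SAFE — a valid safe sequence is P2, P1, P9, P4.
Key observation: the order's first zero-slack moment is P2 ((0, 1) needed, (0, 1) free — a requested resource with nothing to spare).
Step-by-step check:
  pool = (0, 1)
  P2 needs (0, 1) <= (0, 1) -> finishes; pool += (2, 3) = (2, 4)
  P1 needs (2, 1) <= (2, 4) -> finishes; pool += (2, 2) = (4, 6)
  P9 needs (3, 5) <= (4, 6) -> finishes; pool += (0, 3) = (4, 9)
  P4 needs (4, 9) <= (4, 9) -> finishes; pool += (2, 0) = (6, 9)
(3) The exact count: 1 of the possible complete orderings is a safe sequence.


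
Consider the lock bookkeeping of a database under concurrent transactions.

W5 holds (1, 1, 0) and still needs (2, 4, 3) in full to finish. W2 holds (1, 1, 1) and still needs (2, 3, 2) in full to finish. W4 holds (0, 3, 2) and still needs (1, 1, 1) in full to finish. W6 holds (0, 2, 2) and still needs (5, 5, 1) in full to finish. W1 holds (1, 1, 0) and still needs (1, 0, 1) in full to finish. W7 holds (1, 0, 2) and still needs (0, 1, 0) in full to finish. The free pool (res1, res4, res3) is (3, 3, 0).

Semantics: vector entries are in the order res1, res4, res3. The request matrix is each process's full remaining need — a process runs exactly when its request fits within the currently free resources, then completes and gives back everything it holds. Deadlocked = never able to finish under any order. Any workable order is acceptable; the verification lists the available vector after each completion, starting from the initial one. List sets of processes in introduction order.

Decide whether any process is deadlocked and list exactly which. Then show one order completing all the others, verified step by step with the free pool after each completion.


The deadlocked set is empty.
Key observation: W7 fits the free pool immediately, and its release cascades until everyone finishes.
A valid finishing order for the others: W7, W2, W5, W1, W6, W4. Verifying each step:
  pool = (3, 3, 0)
  W7 needs (0, 1, 0) <= (3, 3, 0) -> finishes; pool += (1, 0, 2) = (4, 3, 2)
  W2 needs (2, 3, 2) <= (4, 3, 2) -> finishes; pool += (1, 1, 1) = (5, 4, 3)
  W5 needs (2, 4, 3) <= (5, 4, 3) -> finishes; pool += (1, 1, 0) = (6, 5, 3)
  W1 needs (1, 0, 1) <= (6, 5, 3) -> finishes; pool += (1, 1, 0) = (7, 6, 3)
  W6 needs (5, 5, 1) <= (7, 6, 3) -> finishes; pool += (0, 2, 2) = (7, 8, 5)
  W4 needs (1, 1, 1) <= (7, 8, 5) -> finishes; pool += (0, 3, 2) = (7, 11, 7)


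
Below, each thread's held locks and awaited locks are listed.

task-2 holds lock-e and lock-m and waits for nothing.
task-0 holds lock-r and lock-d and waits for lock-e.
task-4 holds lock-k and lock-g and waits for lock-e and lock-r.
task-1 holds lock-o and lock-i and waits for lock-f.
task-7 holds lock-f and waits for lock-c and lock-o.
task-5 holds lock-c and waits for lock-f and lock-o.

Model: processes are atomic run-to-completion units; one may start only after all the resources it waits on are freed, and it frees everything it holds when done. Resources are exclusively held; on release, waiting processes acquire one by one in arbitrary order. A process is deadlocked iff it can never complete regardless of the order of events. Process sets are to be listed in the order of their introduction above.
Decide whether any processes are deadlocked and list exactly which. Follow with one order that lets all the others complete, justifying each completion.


Deadlocked: task-1, task-7 and task-5.
Key observation: task-1 -> task-7 -> task-1 is a circular wait — nothing in it can go first; task-5 is caught in further circular waits.
One completion order for the rest: task-2, task-0, task-4.
Check, step by step:
  task-2 waits on nothing -> runs at once and releases lock-e and lock-m
  run task-0 (all its waits — lock-e — are resolved); releases lock-r and lock-d
  run task-4 (all its waits — lock-e and lock-r — are resolved); releases lock-k and lock-g


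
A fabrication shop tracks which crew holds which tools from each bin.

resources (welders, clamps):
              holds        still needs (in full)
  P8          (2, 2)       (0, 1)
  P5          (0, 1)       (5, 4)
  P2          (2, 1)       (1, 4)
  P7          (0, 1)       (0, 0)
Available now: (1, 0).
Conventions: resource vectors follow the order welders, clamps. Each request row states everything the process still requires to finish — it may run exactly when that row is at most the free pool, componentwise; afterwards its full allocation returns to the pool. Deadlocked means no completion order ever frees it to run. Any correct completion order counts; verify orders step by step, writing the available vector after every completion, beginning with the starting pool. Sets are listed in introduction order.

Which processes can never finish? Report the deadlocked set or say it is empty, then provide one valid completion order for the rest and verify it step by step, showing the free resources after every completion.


Deadlocked set: P5 and P2.
Key observation: the pool after P7, P8 is (3, 3); every surviving request exceeds it in clamps, so progress ends there.
The rest can finish in the order P7, P8. Step-by-step check:
  pool = (1, 0)
  P7 needs (0, 0) <= (1, 0) -> finishes; pool += (0, 1) = (1, 1)
  P8 needs (0, 1) <= (1, 1) -> finishes; pool += (2, 2) = (3, 3)
The stuck group stays short no matter what:
  P5 still needs (5, 4) but only (3, 3) is free — short on welders and clamps
  P2 still needs (1, 4) but only (3, 3) is free — short on clamps


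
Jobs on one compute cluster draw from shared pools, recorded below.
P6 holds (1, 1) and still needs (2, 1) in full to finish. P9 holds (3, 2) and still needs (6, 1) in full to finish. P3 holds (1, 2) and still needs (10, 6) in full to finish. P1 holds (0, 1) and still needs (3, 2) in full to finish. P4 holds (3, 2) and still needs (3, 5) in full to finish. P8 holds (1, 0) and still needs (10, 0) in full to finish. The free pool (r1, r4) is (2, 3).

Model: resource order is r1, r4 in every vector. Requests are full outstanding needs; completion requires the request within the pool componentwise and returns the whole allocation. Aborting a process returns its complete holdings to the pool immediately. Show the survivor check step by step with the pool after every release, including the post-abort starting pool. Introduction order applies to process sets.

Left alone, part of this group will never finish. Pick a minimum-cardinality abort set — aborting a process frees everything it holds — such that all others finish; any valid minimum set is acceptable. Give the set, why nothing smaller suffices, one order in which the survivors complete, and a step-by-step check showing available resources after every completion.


The answer: abort P8.
Key observation: before aborting P8, P3 was permanently blocked — no order could ever run it; afterwards it completes at step 5.
No smaller set exists: with zero aborts the deadlock remains.
One survivor order: P6, P1, P4, P9, P3. Check, step by step (post-abort pool first):
  pool = (3, 3)
  P6: need (2, 1) fits (3, 3); releases (1, 1), pool now (4, 4)
  P1: need (3, 2) fits (4, 4); releases (0, 1), pool now (4, 5)
  P4: need (3, 5) fits (4, 5); releases (3, 2), pool now (7, 7)
  P9: need (6, 1) fits (7, 7); releases (3, 2), pool now (10, 9)
  P3: need (10, 6) fits (10, 9); releases (1, 2), pool now (11, 11)


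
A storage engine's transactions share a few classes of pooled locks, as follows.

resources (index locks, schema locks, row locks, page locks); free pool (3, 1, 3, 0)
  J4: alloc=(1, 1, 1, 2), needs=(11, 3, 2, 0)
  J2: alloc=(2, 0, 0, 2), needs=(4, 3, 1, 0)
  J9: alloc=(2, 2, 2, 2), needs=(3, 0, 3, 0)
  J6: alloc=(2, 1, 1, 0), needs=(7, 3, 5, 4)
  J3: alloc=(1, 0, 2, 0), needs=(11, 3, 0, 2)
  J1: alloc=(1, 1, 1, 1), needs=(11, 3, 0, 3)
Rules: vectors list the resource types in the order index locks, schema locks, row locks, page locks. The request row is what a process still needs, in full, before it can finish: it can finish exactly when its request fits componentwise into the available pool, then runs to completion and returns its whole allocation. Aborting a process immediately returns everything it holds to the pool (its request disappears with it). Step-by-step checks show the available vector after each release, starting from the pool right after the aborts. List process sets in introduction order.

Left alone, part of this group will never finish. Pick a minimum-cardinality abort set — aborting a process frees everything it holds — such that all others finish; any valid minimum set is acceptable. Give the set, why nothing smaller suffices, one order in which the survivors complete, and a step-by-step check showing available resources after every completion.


The answer: abort J4 and J1.
Key observation: the deadlocked J3 becomes finishable only because J4 and J1 released (2, 2, 2, 3); it completes at step 4 below.
No one abort is enough; case by case: J4 alone leaves J3 blocked (short on index locks); J2 alone leaves J4 blocked (short on index locks); J9 alone leaves J4 blocked (short on index locks); J6 alone leaves J4 blocked (short on index locks); J3 alone leaves J4 blocked (short on index locks); J1 alone leaves J4 blocked (short on index locks).
Survivors finish in the order: J9, J2, J6, J3. Check, step by step (pool after the aborts first):
  pool = (5, 3, 5, 3)
  J9: need (3, 0, 3, 0) fits (5, 3, 5, 3); releases (2, 2, 2, 2), pool now (7, 5, 7, 5)
  J2: need (4, 3, 1, 0) fits (7, 5, 7, 5); releases (2, 0, 0, 2), pool now (9, 5, 7, 7)
  J6: need (7, 3, 5, 4) fits (9, 5, 7, 7); releases (2, 1, 1, 0), pool now (11, 6, 8, 7)
  J3: need (11, 3, 0, 2) fits (11, 6, 8, 7); releases (1, 0, 2, 0), pool now (12, 6, 10, 7)


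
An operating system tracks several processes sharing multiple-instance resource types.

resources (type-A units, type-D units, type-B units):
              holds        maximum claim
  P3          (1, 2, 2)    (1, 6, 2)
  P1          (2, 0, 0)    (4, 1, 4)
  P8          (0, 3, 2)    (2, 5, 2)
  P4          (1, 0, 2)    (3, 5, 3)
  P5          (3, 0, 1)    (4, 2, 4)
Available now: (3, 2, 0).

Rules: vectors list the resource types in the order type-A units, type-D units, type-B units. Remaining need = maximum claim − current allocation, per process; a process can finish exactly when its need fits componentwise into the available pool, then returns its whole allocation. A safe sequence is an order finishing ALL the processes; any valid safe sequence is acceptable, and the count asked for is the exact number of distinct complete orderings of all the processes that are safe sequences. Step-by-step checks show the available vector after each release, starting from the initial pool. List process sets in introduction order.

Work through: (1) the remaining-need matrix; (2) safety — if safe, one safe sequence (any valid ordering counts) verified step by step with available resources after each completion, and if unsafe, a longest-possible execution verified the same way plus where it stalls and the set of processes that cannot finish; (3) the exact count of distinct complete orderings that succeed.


(1) Need matrix, components ordered type-A units, type-D units, type-B units:
  P3: (0, 4, 0)
  P1: (2, 1, 4)
  P8: (2, 2, 0)
  P4: (2, 5, 1)
  P5: (1, 2, 3)
(2) SAFE — a valid safe sequence is P8, P4, P1, P3, P5.
Key observation: at P8 the run first touches a limit — (2, 2, 0) against (3, 2, 0), exact on a resource it actually requests.
Check, step by step:
  pool = (3, 2, 0)
  P8 needs (2, 2, 0) <= (3, 2, 0) -> finishes; pool += (0, 3, 2) = (3, 5, 2)
  P4 needs (2, 5, 1) <= (3, 5, 2) -> finishes; pool += (1, 0, 2) = (4, 5, 4)
  P1 needs (2, 1, 4) <= (4, 5, 4) -> finishes; pool += (2, 0, 0) = (6, 5, 4)
  P3 needs (0, 4, 0) <= (6, 5, 4) -> finishes; pool += (1, 2, 2) = (7, 7, 6)
  P5 needs (1, 2, 3) <= (7, 7, 6) -> finishes; pool += (3, 0, 1) = (10, 7, 7)
(3) Precisely 12 of the possible complete orderings are safe sequences.


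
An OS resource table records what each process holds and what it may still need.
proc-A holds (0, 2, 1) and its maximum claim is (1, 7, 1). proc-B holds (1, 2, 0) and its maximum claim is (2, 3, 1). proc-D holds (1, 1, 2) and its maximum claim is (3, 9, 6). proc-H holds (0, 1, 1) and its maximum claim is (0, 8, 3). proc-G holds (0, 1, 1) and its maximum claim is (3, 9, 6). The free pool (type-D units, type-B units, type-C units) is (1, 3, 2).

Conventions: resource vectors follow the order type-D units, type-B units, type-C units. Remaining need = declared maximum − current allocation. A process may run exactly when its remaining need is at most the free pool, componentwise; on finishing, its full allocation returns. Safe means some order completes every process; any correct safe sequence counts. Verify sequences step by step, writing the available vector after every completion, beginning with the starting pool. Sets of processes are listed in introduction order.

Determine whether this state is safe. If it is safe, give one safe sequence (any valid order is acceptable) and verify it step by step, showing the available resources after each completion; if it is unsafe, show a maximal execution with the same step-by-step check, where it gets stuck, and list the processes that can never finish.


The state is SAFE; one workable sequence: proc-B, proc-A, proc-H, proc-D, proc-G.
Key observation: proc-B marks the first exact bind of the order: its need (1, 1, 1) fits the free (1, 3, 2) with zero slack on a requested resource.
Verifying each step:
  pool = (1, 3, 2)
  proc-B needs (1, 1, 1) <= (1, 3, 2) -> finishes; pool += (1, 2, 0) = (2, 5, 2)
  proc-A needs (1, 5, 0) <= (2, 5, 2) -> finishes; pool += (0, 2, 1) = (2, 7, 3)
  proc-H needs (0, 7, 2) <= (2, 7, 3) -> finishes; pool += (0, 1, 1) = (2, 8, 4)
  proc-D needs (2, 8, 4) <= (2, 8, 4) -> finishes; pool += (1, 1, 2) = (3, 9, 6)
  proc-G needs (3, 8, 5) <= (3, 9, 6) -> finishes; pool += (0, 1, 1) = (3, 10, 7)


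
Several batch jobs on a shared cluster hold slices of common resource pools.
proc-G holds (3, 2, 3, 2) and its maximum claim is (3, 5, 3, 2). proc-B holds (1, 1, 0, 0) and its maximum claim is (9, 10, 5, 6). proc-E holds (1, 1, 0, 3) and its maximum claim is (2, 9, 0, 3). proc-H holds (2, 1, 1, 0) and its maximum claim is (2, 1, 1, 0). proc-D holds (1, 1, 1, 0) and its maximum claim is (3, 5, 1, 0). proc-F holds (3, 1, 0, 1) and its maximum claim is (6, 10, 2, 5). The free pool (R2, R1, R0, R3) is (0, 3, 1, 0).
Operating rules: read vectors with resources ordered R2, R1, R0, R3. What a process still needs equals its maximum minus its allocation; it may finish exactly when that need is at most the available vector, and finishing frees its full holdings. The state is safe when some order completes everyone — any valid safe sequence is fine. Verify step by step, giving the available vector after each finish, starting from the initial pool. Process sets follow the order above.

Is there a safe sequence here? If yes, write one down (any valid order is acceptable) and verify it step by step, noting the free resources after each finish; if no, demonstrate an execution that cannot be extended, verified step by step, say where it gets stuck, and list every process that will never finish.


UNSAFE — no complete ordering exists.
Key observation: even finishing proc-H, proc-G, proc-D leaves just (6, 7, 6, 2) free — too little R1 for any of the remaining processes.
A maximal execution: proc-H, proc-G, proc-D — then nothing else fits. Walking it through:
  pool = (0, 3, 1, 0)
  proc-H needs (0, 0, 0, 0) <= (0, 3, 1, 0) -> finishes; pool += (2, 1, 1, 0) = (2, 4, 2, 0)
  proc-G needs (0, 3, 0, 0) <= (2, 4, 2, 0) -> finishes; pool += (3, 2, 3, 2) = (5, 6, 5, 2)
  proc-D needs (2, 4, 0, 0) <= (5, 6, 5, 2) -> finishes; pool += (1, 1, 1, 0) = (6, 7, 6, 2)
  blocked: proc-B wants (8, 9, 5, 6), pool (6, 7, 6, 2) — not enough R2, R1 and R3
  blocked: proc-E wants (1, 8, 0, 0), pool (6, 7, 6, 2) — not enough R1
  blocked: proc-F wants (3, 9, 2, 4), pool (6, 7, 6, 2) — not enough R1 and R3
Never able to finish: proc-B, proc-E and proc-F.


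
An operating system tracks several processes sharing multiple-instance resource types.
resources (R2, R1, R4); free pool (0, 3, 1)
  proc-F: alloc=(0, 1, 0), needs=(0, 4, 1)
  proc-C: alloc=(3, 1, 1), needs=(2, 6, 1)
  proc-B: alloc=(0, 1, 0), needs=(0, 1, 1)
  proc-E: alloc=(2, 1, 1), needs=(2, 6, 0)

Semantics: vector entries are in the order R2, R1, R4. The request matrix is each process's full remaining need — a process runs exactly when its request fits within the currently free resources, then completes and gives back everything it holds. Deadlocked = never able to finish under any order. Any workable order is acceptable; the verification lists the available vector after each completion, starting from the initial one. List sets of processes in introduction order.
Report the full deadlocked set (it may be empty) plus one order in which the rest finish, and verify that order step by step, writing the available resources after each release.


The deadlocked set is proc-C and proc-E.
Key observation: even finishing proc-B, proc-F leaves just (0, 5, 1) free — too little R2 for any of the remaining processes.
One completion order for the rest: proc-B, proc-F. Walking it through:
  pool = (0, 3, 1)
  proc-B: need (0, 1, 1) fits (0, 3, 1); releases (0, 1, 0), pool now (0, 4, 1)
  proc-F: need (0, 4, 1) fits (0, 4, 1); releases (0, 1, 0), pool now (0, 5, 1)
The blocked processes can never fit:
  proc-C still needs (2, 6, 1) but only (0, 5, 1) is free — short on R2 and R1
  proc-E still needs (2, 6, 0) but only (0, 5, 1) is free — short on R2 and R1


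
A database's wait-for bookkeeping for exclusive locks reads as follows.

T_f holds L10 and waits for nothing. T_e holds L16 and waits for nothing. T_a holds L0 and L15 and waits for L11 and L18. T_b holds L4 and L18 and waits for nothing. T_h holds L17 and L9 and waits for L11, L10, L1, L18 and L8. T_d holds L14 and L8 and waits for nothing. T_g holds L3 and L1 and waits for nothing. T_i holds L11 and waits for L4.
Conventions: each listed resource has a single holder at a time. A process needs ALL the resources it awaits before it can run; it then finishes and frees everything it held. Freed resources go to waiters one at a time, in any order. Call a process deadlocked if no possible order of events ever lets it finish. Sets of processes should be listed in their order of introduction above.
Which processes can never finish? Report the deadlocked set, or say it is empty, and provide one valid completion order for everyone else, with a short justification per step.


No process is deadlocked.
Key observation: no waiting chain loops back on itself — every chain ends at a process that waits on nothing, so everyone eventually runs.
The rest can finish in the order T_d, T_b, T_e, T_i, T_f, T_g, T_h, T_a.
Walking it through:
  run T_d (it waits on nothing); releases L14 and L8
  run T_b (it waits on nothing); releases L4 and L18
  run T_e (it waits on nothing); releases L16
  run T_i (all its waits — L4 — are resolved); releases L11
  run T_f (it waits on nothing); releases L10
  run T_g (it waits on nothing); releases L3 and L1
  run T_h (all its waits — L11, L10, L1, L18 and L8 — are resolved); releases L17 and L9
  run T_a (all its waits — L11 and L18 — are resolved); releases L0 and L15


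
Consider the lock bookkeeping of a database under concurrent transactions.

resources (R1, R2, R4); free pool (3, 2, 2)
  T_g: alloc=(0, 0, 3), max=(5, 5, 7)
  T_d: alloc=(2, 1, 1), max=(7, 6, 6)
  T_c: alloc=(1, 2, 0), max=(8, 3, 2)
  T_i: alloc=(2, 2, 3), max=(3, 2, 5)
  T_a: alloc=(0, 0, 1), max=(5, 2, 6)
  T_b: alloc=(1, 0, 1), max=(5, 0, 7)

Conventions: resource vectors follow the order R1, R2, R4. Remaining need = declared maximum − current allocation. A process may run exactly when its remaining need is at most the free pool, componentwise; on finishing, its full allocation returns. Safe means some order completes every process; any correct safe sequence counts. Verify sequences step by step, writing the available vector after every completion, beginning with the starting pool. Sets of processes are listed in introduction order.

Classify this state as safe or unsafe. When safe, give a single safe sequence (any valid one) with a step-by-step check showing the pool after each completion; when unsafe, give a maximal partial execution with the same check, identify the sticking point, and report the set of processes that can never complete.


UNSAFE.
Key observation: after T_i, T_a, T_b the pool peaks at (6, 4, 7), and each blocked process is short somewhere: T_g on R2; T_d on R2; T_c on R1.
The run T_i, T_a, T_b cannot be extended any further. Walking it through:
  pool = (3, 2, 2)
  run T_i (needs (1, 0, 2), free (3, 2, 2)); after release of (2, 2, 3) the pool is (5, 4, 5)
  run T_a (needs (5, 2, 5), free (5, 4, 5)); after release of (0, 0, 1) the pool is (5, 4, 6)
  run T_b (needs (4, 0, 6), free (5, 4, 6)); after release of (1, 0, 1) the pool is (6, 4, 7)
  T_g cannot run: need (5, 5, 4) vs free (6, 4, 7) (insufficient R2)
  T_d cannot run: need (5, 5, 5) vs free (6, 4, 7) (insufficient R2)
  T_c cannot run: need (7, 1, 2) vs free (6, 4, 7) (insufficient R1)
Permanently blocked: T_g, T_d and T_c.


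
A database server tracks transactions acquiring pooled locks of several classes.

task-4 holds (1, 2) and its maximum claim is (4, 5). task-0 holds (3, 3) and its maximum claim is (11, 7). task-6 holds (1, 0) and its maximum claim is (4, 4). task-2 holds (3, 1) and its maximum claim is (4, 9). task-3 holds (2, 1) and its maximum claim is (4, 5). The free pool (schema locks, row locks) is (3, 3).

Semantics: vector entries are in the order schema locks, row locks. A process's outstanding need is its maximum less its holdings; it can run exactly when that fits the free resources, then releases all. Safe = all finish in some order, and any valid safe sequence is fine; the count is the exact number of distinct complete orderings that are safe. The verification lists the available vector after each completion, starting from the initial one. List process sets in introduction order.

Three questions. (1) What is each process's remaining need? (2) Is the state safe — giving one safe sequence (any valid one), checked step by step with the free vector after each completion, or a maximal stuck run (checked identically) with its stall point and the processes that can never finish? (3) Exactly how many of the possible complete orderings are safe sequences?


(1) Outstanding need per process (order schema locks, row locks):
  task-4: (3, 3)
  task-0: (8, 4)
  task-6: (3, 4)
  task-2: (1, 8)
  task-3: (2, 4)
(2) UNSAFE — no complete ordering exists.
Key observation: after task-4, task-3, task-6 the pool peaks at (7, 6), and each blocked process is short somewhere: task-0 on schema locks; task-2 on row locks.
A maximal execution: task-4, task-3, task-6 — then nothing else fits. Step-by-step check:
  pool = (3, 3)
  run task-4 (needs (3, 3), free (3, 3)); after release of (1, 2) the pool is (4, 5)
  run task-3 (needs (2, 4), free (4, 5)); after release of (2, 1) the pool is (6, 6)
  run task-6 (needs (3, 4), free (6, 6)); after release of (1, 0) the pool is (7, 6)
  task-0 still needs (8, 4) but only (7, 6) is free — short on schema locks
  task-2 still needs (1, 8) but only (7, 6) is free — short on row locks
Processes that can never finish: task-0 and task-2.
(3) Exactly 0 of the possible complete orderings are safe sequences.


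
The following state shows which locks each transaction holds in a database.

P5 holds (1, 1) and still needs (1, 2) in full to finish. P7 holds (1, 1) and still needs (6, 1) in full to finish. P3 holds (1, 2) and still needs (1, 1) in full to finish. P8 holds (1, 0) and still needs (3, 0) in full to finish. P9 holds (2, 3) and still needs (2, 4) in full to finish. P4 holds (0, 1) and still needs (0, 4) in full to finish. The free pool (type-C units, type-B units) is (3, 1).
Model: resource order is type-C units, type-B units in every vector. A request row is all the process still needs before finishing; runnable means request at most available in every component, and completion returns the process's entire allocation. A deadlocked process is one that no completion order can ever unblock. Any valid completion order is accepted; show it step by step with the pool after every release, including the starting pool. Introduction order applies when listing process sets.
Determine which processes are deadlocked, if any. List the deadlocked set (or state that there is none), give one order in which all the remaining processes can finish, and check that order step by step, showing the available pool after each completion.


The deadlocked set is empty.
Key observation: P3 fits the free pool immediately, and its release cascades until everyone finishes.
The rest can finish in the order P3, P5, P4, P8, P9, P7. Step-by-step check:
  pool = (3, 1)
  P3: need (1, 1) fits (3, 1); releases (1, 2), pool now (4, 3)
  P5: need (1, 2) fits (4, 3); releases (1, 1), pool now (5, 4)
  P4: need (0, 4) fits (5, 4); releases (0, 1), pool now (5, 5)
  P8: need (3, 0) fits (5, 5); releases (1, 0), pool now (6, 5)
  P9: need (2, 4) fits (6, 5); releases (2, 3), pool now (8, 8)
  P7: need (6, 1) fits (8, 8); releases (1, 1), pool now (9, 9)
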